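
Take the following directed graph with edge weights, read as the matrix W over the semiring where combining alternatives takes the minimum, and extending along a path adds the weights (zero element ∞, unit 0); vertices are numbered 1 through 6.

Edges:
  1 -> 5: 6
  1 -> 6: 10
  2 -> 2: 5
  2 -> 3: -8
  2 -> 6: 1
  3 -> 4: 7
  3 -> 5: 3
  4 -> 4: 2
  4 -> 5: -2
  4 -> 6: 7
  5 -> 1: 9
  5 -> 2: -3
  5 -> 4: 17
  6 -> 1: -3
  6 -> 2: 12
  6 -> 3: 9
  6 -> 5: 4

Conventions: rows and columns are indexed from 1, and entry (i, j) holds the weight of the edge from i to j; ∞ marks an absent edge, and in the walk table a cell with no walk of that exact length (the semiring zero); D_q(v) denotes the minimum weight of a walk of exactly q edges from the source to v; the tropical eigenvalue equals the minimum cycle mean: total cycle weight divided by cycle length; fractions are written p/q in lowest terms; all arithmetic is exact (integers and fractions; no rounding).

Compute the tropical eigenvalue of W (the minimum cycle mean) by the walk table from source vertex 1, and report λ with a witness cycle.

q=0: [0, ∞, ∞, ∞, ∞, ∞]
q=1: [∞, ∞, ∞, ∞, 6, 10]
q=2: [7, 3, 19, 23, 14, ∞]
q=3: [23, 8, -5, 25, 13, 4]
q=4: [1, 10, 0, 2, -2, 9]
q=5: [6, -5, 2, 4, 0, 9]
q=6: [6, -3, -13, 6, 2, -4]
Optimal cycle mean attained by: cycle 2->3->5->2, total (-8) + 3 + (-3), length 3.
Answer: λ = -8/3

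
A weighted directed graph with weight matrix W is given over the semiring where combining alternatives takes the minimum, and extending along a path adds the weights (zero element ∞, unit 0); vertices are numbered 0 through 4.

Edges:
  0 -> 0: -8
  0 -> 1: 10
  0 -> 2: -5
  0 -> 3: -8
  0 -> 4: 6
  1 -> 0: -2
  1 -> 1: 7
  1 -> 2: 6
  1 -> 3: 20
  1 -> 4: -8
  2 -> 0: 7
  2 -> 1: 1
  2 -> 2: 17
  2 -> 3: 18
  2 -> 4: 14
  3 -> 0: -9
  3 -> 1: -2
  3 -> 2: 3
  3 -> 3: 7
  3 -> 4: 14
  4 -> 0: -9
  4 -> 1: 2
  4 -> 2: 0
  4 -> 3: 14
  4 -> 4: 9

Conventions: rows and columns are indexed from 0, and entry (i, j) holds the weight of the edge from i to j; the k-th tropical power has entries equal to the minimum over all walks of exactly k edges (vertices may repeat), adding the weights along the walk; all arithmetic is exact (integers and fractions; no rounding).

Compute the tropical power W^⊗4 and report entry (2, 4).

W^⊗2:
  [-17, -10, -13, -16, -2]
  [-17, -6, -8, -10, -1]
  [-1, 8, 2, -1, -7]
  [-17, 1, -14, -17, -10]
  [-17, 1, -14, -17, -6]
W^⊗3:
  [-25, -18, -22, -25, -18]
  [-25, -12, -22, -25, -14]
  [-16, -5, -7, -9, 0]
  [-26, -19, -22, -25, -11]
  [-26, -19, -22, -25, -11]
W^⊗4:
  [-34, -27, -30, -33, -26]
  [-34, -27, -30, -33, -20]
  [-24, -11, -21, -24, -13]
  [-34, -27, -31, -34, -27]
  [-34, -27, -31, -34, -27]
Key observation: the optimum is the walk 2->1->4->1->4, with weight 1 + (-8) + 2 + (-8) = -13.
Optimal value attained by: walk 2->1->4->1->4.
Answer: (W^⊗4)[2][4] = -13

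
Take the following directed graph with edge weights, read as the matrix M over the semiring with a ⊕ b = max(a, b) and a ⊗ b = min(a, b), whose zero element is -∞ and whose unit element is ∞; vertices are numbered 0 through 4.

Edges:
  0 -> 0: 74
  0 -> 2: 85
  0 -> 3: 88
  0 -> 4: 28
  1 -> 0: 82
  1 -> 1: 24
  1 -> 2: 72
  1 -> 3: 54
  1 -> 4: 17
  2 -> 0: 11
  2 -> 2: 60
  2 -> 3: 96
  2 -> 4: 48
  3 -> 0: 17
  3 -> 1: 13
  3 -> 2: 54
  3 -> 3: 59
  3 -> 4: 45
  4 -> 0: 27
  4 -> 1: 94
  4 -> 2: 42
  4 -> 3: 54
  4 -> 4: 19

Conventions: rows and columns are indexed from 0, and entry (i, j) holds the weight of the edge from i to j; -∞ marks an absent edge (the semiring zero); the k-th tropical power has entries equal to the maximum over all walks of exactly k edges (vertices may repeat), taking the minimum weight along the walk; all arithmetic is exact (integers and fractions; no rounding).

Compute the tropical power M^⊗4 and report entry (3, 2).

M^⊗2:
  [74, 28, 74, 85, 48]
  [74, 24, 82, 82, 48]
  [27, 48, 60, 60, 48]
  [27, 45, 54, 59, 48]
  [82, 24, 72, 54, 45]
M^⊗3:
  [74, 48, 74, 74, 48]
  [74, 48, 74, 82, 48]
  [48, 48, 60, 60, 48]
  [45, 48, 54, 59, 48]
  [74, 45, 82, 82, 48]
M^⊗4:
  [74, 48, 74, 74, 48]
  [74, 48, 74, 74, 48]
  [48, 48, 60, 60, 48]
  [48, 48, 54, 59, 48]
  [74, 48, 74, 82, 48]
Key observation: the optimum is the walk 3->2->2->2->2, with weight 54 min 60 min 60 min 60 = 54.
Optimal value attained by: walk 3->2->2->2->2.
Answer: (M^⊗4)[3][2] = 54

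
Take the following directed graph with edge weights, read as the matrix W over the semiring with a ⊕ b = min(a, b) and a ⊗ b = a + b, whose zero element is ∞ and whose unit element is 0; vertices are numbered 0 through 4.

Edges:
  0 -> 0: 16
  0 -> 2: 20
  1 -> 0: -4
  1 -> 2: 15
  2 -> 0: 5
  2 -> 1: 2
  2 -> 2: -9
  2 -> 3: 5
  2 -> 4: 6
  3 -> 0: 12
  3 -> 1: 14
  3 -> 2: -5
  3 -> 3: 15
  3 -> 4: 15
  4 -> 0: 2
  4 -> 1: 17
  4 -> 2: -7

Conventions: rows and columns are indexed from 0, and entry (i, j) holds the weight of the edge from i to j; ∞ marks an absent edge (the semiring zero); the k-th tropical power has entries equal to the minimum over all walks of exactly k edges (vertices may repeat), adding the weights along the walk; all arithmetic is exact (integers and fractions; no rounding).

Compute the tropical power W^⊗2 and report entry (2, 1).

W^⊗2:
  [25, 22, 11, 25, 26]
  [12, 17, 6, 20, 21]
  [-4, -7, -18, -4, -3]
  [0, -3, -14, 0, 1]
  [-2, -5, -16, -2, -1]
Key observation: the optimum is the walk 2->2->1, with weight (-9) + 2 = -7.
Optimal value attained by: walk 2->2->1.
Answer: (W^⊗2)[2][1] = -7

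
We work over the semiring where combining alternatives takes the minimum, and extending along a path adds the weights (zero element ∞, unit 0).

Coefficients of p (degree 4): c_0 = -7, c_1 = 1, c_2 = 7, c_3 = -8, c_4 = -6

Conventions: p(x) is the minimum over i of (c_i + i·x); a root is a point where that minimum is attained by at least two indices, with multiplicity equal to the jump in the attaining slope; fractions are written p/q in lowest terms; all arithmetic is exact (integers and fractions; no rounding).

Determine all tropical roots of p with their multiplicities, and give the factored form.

hull edge (i=0, c=-7) to (i=3, c=-8): slope -1/3, span 3
hull edge (i=3, c=-8) to (i=4, c=-6): slope 2, span 1
Factored form: p(x) = -6 ⊗ (x ⊕ (-2)) ⊗ (x ⊕ 1/3) ⊗ (x ⊕ 1/3) ⊗ (x ⊕ 1/3)
Answer: roots = -2 (mult 1), 1/3 (mult 3)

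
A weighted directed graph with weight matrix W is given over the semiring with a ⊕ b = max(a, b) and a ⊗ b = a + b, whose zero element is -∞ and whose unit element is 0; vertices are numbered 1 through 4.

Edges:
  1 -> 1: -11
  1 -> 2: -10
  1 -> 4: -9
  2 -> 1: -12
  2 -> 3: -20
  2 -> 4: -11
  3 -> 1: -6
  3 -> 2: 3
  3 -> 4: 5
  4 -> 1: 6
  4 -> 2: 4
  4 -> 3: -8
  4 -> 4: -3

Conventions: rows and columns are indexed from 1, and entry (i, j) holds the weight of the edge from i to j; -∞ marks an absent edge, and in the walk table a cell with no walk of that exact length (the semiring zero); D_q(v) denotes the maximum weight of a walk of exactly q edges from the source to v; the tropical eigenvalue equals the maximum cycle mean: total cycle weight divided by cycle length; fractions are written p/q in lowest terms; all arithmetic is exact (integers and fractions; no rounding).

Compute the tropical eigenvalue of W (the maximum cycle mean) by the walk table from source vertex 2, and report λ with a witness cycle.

q=0: [-∞, 0, -∞, -∞]
q=1: [-12, -∞, -20, -11]
q=2: [-5, -7, -19, -14]
q=3: [-8, -10, -22, -14]
q=4: [-8, -10, -22, -17]
Optimal cycle mean attained by: cycle 1->4->1, total (-9) + 6, length 2.
Answer: λ = -3/2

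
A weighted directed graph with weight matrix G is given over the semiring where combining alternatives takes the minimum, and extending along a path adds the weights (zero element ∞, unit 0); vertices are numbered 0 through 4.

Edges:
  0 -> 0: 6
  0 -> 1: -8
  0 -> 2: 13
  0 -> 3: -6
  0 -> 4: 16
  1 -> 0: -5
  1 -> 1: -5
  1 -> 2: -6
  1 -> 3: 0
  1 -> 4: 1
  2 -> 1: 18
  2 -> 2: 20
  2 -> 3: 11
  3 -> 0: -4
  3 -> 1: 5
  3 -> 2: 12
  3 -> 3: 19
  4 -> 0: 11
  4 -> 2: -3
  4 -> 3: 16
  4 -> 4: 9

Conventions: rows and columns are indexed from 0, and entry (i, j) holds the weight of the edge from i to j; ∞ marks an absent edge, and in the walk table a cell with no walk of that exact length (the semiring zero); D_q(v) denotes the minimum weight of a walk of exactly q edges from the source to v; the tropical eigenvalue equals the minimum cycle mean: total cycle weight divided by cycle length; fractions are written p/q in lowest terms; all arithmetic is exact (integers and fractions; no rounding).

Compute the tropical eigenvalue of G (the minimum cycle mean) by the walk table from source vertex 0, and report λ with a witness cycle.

q=0: [0, ∞, ∞, ∞, ∞]
q=1: [6, -8, 13, -6, 16]
q=2: [-13, -13, -14, -8, -7]
q=3: [-18, -21, -19, -19, -12]
q=4: [-26, -26, -27, -24, -20]
q=5: [-31, -34, -32, -32, -25]
Optimal cycle mean attained by: cycle 0->1->0, total (-8) + (-5), length 2.
Answer: λ = -13/2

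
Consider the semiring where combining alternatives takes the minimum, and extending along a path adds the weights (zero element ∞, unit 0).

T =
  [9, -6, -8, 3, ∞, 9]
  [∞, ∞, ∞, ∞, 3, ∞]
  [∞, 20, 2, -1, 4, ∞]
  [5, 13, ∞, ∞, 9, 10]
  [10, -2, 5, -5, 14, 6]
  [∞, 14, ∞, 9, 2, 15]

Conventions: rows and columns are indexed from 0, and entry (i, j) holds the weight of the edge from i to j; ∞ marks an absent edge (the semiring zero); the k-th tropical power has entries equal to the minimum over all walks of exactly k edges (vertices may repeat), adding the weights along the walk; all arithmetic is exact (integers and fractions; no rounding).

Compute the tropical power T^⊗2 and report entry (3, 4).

T^⊗2:
  [8, 3, -6, -9, -4, 13]
  [13, 1, 8, -2, 17, 9]
  [4, 2, 4, -1, 6, 9]
  [14, -1, -3, 4, 12, 14]
  [0, 4, 2, 4, 1, 5]
  [12, 0, 7, -3, 16, 8]
Key observation: the optimum is the walk 3->5->4, with weight 10 + 2 = 12.
Optimal value attained by: walk 3->5->4.
Answer: (T^⊗2)[3][4] = 12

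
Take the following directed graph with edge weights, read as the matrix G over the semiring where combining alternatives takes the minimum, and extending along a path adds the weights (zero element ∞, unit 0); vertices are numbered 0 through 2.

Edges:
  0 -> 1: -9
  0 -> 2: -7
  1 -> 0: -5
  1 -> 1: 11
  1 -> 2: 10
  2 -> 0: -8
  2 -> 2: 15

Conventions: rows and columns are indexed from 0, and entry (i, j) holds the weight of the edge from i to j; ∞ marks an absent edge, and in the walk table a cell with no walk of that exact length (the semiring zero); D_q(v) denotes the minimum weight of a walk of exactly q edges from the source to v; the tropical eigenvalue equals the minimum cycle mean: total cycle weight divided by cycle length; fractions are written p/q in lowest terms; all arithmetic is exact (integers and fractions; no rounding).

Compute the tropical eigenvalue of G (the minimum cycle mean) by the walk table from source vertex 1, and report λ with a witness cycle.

q=0: [∞, 0, ∞]
q=1: [-5, 11, 10]
q=2: [2, -14, -12]
q=3: [-20, -7, -5]
Optimal cycle mean attained by: cycle 0->2->0, total (-7) + (-8), length 2.
Answer: λ = -15/2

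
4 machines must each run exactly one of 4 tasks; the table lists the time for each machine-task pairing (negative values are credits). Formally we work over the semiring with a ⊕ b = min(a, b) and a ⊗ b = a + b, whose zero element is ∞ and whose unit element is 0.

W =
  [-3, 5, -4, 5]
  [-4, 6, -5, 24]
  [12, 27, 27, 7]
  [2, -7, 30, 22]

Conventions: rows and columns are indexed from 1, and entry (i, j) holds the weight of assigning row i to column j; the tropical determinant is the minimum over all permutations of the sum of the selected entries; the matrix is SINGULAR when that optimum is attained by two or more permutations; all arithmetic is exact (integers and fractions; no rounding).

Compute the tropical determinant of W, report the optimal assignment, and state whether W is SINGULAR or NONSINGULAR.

σ = (1, 2, 3, 4): (-3) + 6 + 27 + 22 = 52
σ = (1, 2, 4, 3): (-3) + 6 + 7 + 30 = 40
σ = (1, 3, 2, 4): (-3) + (-5) + 27 + 22 = 41
σ = (1, 3, 4, 2): (-3) + (-5) + 7 + (-7) = -8
σ = (1, 4, 2, 3): (-3) + 24 + 27 + 30 = 78
σ = (1, 4, 3, 2): (-3) + 24 + 27 + (-7) = 41
σ = (2, 1, 3, 4): 5 + (-4) + 27 + 22 = 50
σ = (2, 1, 4, 3): 5 + (-4) + 7 + 30 = 38
σ = (2, 3, 1, 4): 5 + (-5) + 12 + 22 = 34
σ = (2, 3, 4, 1): 5 + (-5) + 7 + 2 = 9
σ = (2, 4, 1, 3): 5 + 24 + 12 + 30 = 71
σ = (2, 4, 3, 1): 5 + 24 + 27 + 2 = 58
σ = (3, 1, 2, 4): (-4) + (-4) + 27 + 22 = 41
σ = (3, 1, 4, 2): (-4) + (-4) + 7 + (-7) = -8
σ = (3, 2, 1, 4): (-4) + 6 + 12 + 22 = 36
σ = (3, 2, 4, 1): (-4) + 6 + 7 + 2 = 11
σ = (3, 4, 1, 2): (-4) + 24 + 12 + (-7) = 25
σ = (3, 4, 2, 1): (-4) + 24 + 27 + 2 = 49
σ = (4, 1, 2, 3): 5 + (-4) + 27 + 30 = 58
σ = (4, 1, 3, 2): 5 + (-4) + 27 + (-7) = 21
σ = (4, 2, 1, 3): 5 + 6 + 12 + 30 = 53
σ = (4, 2, 3, 1): 5 + 6 + 27 + 2 = 40
σ = (4, 3, 1, 2): 5 + (-5) + 12 + (-7) = 5
σ = (4, 3, 2, 1): 5 + (-5) + 27 + 2 = 29
Optimal value attained by: σ = (1, 3, 4, 2).
Answer: det⊕(W) = -8; verdict: SINGULAR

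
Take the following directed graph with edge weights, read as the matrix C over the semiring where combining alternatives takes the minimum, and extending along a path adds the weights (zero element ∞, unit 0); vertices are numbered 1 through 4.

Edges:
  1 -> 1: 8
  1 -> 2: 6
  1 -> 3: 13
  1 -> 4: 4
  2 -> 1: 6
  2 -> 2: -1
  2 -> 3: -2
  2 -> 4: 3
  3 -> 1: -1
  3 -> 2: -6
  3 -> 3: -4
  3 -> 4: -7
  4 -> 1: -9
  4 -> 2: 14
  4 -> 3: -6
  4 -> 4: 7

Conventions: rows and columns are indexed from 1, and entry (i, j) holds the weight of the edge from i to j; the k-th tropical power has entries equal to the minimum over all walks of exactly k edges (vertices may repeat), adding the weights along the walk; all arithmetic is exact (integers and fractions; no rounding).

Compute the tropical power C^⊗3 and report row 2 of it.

C^⊗2:
  [-5, 5, -2, 6]
  [-6, -8, -6, -9]
  [-16, -10, -13, -11]
  [-7, -12, -10, -13]
C^⊗3:
  [-3, -8, -6, -9]
  [-18, -12, -15, -13]
  [-20, -19, -17, -20]
  [-22, -16, -19, -17]
Answer: row 2 of C^⊗3 = [-18, -12, -15, -13]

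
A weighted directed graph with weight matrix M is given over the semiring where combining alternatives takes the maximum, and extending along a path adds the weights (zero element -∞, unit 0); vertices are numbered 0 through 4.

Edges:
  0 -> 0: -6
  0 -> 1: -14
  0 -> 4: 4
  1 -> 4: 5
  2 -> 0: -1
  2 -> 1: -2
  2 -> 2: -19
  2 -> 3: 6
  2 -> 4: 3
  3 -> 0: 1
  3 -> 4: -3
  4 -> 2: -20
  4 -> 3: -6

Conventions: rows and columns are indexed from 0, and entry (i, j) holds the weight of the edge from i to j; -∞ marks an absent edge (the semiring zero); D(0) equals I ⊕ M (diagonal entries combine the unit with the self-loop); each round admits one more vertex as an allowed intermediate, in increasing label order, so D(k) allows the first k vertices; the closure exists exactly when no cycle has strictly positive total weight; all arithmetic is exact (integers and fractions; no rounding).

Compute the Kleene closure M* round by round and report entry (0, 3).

D(0):
  [0, -14, -∞, -∞, 4]
  [-∞, 0, -∞, -∞, 5]
  [-1, -2, 0, 6, 3]
  [1, -∞, -∞, 0, -3]
  [-∞, -∞, -20, -6, 0]
D(1):
  [0, -14, -∞, -∞, 4]
  [-∞, 0, -∞, -∞, 5]
  [-1, -2, 0, 6, 3]
  [1, -13, -∞, 0, 5]
  [-∞, -∞, -20, -6, 0]
D(2):
  [0, -14, -∞, -∞, 4]
  [-∞, 0, -∞, -∞, 5]
  [-1, -2, 0, 6, 3]
  [1, -13, -∞, 0, 5]
  [-∞, -∞, -20, -6, 0]
D(3):
  [0, -14, -∞, -∞, 4]
  [-∞, 0, -∞, -∞, 5]
  [-1, -2, 0, 6, 3]
  [1, -13, -∞, 0, 5]
  [-21, -22, -20, -6, 0]
D(4):
  [0, -14, -∞, -∞, 4]
  [-∞, 0, -∞, -∞, 5]
  [7, -2, 0, 6, 11]
  [1, -13, -∞, 0, 5]
  [-5, -19, -20, -6, 0]
D(5):
  [0, -14, -16, -2, 4]
  [0, 0, -15, -1, 5]
  [7, -2, 0, 6, 11]
  [1, -13, -15, 0, 5]
  [-5, -19, -20, -6, 0]
Answer: M*[0][3] = -2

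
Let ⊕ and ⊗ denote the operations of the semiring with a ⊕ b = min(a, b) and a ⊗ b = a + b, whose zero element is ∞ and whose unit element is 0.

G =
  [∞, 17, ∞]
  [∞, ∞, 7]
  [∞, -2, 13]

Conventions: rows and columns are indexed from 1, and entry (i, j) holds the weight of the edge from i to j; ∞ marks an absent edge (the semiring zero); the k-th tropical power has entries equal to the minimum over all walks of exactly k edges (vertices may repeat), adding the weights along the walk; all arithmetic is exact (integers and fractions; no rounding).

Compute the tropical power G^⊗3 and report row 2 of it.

G^⊗2:
  [∞, ∞, 24]
  [∞, 5, 20]
  [∞, 11, 5]
G^⊗3:
  [∞, 22, 37]
  [∞, 18, 12]
  [∞, 3, 18]
Answer: row 2 of G^⊗3 = [∞, 18, 12]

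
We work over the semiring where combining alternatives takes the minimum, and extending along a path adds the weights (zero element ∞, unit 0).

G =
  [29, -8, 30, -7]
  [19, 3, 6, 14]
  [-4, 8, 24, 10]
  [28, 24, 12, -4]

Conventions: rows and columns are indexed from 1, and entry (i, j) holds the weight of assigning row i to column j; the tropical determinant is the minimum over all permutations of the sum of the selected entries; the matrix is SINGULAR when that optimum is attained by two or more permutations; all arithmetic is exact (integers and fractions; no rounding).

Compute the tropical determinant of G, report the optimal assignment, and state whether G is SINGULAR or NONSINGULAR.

σ = (1, 2, 3, 4): 29 + 3 + 24 + (-4) = 52
σ = (1, 2, 4, 3): 29 + 3 + 10 + 12 = 54
σ = (1, 3, 2, 4): 29 + 6 + 8 + (-4) = 39
σ = (1, 3, 4, 2): 29 + 6 + 10 + 24 = 69
σ = (1, 4, 2, 3): 29 + 14 + 8 + 12 = 63
σ = (1, 4, 3, 2): 29 + 14 + 24 + 24 = 91
σ = (2, 1, 3, 4): (-8) + 19 + 24 + (-4) = 31
σ = (2, 1, 4, 3): (-8) + 19 + 10 + 12 = 33
σ = (2, 3, 1, 4): (-8) + 6 + (-4) + (-4) = -10
σ = (2, 3, 4, 1): (-8) + 6 + 10 + 28 = 36
σ = (2, 4, 1, 3): (-8) + 14 + (-4) + 12 = 14
σ = (2, 4, 3, 1): (-8) + 14 + 24 + 28 = 58
σ = (3, 1, 2, 4): 30 + 19 + 8 + (-4) = 53
σ = (3, 1, 4, 2): 30 + 19 + 10 + 24 = 83
σ = (3, 2, 1, 4): 30 + 3 + (-4) + (-4) = 25
σ = (3, 2, 4, 1): 30 + 3 + 10 + 28 = 71
σ = (3, 4, 1, 2): 30 + 14 + (-4) + 24 = 64
σ = (3, 4, 2, 1): 30 + 14 + 8 + 28 = 80
σ = (4, 1, 2, 3): (-7) + 19 + 8 + 12 = 32
σ = (4, 1, 3, 2): (-7) + 19 + 24 + 24 = 60
σ = (4, 2, 1, 3): (-7) + 3 + (-4) + 12 = 4
σ = (4, 2, 3, 1): (-7) + 3 + 24 + 28 = 48
σ = (4, 3, 1, 2): (-7) + 6 + (-4) + 24 = 19
σ = (4, 3, 2, 1): (-7) + 6 + 8 + 28 = 35
Optimal value attained by: σ = (2, 3, 1, 4).
Answer: det⊕(G) = -10; verdict: NONSINGULAR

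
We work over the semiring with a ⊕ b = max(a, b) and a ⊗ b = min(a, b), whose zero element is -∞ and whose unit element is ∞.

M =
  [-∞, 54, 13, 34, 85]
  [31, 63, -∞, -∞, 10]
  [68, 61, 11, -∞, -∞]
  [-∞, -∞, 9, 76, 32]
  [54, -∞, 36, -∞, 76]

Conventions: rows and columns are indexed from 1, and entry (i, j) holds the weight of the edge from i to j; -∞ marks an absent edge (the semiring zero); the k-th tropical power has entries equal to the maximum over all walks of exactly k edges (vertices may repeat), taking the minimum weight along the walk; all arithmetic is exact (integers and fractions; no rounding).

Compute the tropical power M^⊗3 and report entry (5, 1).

M^⊗2:
  [54, 54, 36, 34, 76]
  [31, 63, 13, 31, 31]
  [31, 61, 13, 34, 68]
  [32, 9, 32, 76, 32]
  [54, 54, 36, 34, 76]
M^⊗3:
  [54, 54, 36, 34, 76]
  [31, 63, 31, 31, 31]
  [54, 61, 36, 34, 68]
  [32, 32, 32, 76, 32]
  [54, 54, 36, 34, 76]
Key observation: the optimum is the walk 5->1->5->1, with weight 54 min 85 min 54 = 54.
Optimal value attained by: walk 5->1->5->1.
Answer: (M^⊗3)[5][1] = 54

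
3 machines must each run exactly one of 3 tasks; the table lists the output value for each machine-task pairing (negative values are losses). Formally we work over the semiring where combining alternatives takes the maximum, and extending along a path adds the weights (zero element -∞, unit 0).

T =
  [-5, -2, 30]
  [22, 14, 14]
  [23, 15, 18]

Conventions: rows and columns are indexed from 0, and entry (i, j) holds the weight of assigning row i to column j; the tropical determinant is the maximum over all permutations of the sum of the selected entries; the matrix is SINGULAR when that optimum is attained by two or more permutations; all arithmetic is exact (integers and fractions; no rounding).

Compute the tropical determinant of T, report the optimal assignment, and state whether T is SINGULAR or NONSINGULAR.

σ = (0, 1, 2): (-5) + 14 + 18 = 27
σ = (0, 2, 1): (-5) + 14 + 15 = 24
σ = (1, 0, 2): (-2) + 22 + 18 = 38
σ = (1, 2, 0): (-2) + 14 + 23 = 35
σ = (2, 0, 1): 30 + 22 + 15 = 67
σ = (2, 1, 0): 30 + 14 + 23 = 67
Optimal value attained by: σ = (2, 0, 1).
Answer: det⊕(T) = 67; verdict: SINGULAR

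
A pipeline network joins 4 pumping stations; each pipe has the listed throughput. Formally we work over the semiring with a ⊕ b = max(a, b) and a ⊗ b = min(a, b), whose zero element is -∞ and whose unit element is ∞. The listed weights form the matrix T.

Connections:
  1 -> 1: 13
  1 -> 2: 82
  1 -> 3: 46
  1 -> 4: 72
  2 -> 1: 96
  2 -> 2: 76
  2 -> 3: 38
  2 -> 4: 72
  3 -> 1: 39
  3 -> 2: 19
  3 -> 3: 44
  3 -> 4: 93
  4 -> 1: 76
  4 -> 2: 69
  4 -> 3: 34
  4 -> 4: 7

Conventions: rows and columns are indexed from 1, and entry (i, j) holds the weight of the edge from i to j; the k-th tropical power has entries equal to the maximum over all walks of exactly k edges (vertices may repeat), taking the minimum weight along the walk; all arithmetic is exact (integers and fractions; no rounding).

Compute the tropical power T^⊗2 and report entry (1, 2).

T^⊗2:
  [82, 76, 44, 72]
  [76, 82, 46, 72]
  [76, 69, 44, 44]
  [69, 76, 46, 72]
Key observation: the optimum is the walk 1->2->2, with weight 82 min 76 = 76.
Optimal value attained by: walk 1->2->2.
Answer: (T^⊗2)[1][2] = 76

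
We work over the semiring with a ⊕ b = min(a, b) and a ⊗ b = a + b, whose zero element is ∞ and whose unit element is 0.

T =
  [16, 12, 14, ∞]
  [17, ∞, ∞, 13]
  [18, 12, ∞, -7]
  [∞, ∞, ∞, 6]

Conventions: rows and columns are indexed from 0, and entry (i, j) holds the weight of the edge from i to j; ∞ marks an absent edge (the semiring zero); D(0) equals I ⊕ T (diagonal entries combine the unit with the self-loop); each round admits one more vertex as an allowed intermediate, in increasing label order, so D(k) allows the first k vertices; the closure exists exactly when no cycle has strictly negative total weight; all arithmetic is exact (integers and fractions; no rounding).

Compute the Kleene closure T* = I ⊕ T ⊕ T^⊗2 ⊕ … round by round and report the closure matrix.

D(0):
  [0, 12, 14, ∞]
  [17, 0, ∞, 13]
  [18, 12, 0, -7]
  [∞, ∞, ∞, 0]
D(1):
  [0, 12, 14, ∞]
  [17, 0, 31, 13]
  [18, 12, 0, -7]
  [∞, ∞, ∞, 0]
D(2):
  [0, 12, 14, 25]
  [17, 0, 31, 13]
  [18, 12, 0, -7]
  [∞, ∞, ∞, 0]
D(3):
  [0, 12, 14, 7]
  [17, 0, 31, 13]
  [18, 12, 0, -7]
  [∞, ∞, ∞, 0]
D(4):
  [0, 12, 14, 7]
  [17, 0, 31, 13]
  [18, 12, 0, -7]
  [∞, ∞, ∞, 0]
Answer: T* = [[0, 12, 14, 7], [17, 0, 31, 13], [18, 12, 0, -7], [∞, ∞, ∞, 0]]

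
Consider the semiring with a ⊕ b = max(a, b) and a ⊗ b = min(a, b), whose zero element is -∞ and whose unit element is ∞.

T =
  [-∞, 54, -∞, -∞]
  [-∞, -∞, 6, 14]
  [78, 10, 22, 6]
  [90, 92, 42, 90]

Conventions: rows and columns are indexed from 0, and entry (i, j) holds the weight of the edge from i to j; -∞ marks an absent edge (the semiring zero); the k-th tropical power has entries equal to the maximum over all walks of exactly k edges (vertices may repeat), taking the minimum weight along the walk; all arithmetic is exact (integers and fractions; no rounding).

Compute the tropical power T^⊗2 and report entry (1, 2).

T^⊗2:
  [-∞, -∞, 6, 14]
  [14, 14, 14, 14]
  [22, 54, 22, 10]
  [90, 90, 42, 90]
Key observation: the optimum is the walk 1->3->2, with weight 14 min 42 = 14.
Optimal value attained by: walk 1->3->2.
Answer: (T^⊗2)[1][2] = 14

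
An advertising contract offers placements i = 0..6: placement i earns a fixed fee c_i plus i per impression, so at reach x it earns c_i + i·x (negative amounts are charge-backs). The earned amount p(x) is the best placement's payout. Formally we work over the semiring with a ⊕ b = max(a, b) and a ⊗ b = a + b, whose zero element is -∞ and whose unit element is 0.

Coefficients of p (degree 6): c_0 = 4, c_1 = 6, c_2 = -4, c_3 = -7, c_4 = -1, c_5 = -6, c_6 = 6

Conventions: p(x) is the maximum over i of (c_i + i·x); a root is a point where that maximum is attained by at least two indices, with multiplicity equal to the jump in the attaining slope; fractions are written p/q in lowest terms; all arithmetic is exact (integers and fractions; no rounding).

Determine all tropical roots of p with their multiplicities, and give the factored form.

hull edge (i=0, c=4) to (i=1, c=6): slope 2, span 1
hull edge (i=1, c=6) to (i=6, c=6): slope 0, span 5
Factored form: p(x) = 6 ⊗ (x ⊕ (-2)) ⊗ (x ⊕ 0) ⊗ (x ⊕ 0) ⊗ (x ⊕ 0) ⊗ (x ⊕ 0) ⊗ (x ⊕ 0)
Answer: roots = -2 (mult 1), 0 (mult 5)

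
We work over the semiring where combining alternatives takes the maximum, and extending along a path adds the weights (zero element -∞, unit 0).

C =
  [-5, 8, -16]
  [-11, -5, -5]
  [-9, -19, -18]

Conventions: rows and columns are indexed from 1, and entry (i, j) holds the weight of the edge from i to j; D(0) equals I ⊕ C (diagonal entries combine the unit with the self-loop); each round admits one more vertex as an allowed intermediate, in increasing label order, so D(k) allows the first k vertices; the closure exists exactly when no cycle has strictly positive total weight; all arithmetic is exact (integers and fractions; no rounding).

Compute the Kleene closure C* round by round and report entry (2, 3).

D(0):
  [0, 8, -16]
  [-11, 0, -5]
  [-9, -19, 0]
D(1):
  [0, 8, -16]
  [-11, 0, -5]
  [-9, -1, 0]
D(2):
  [0, 8, 3]
  [-11, 0, -5]
  [-9, -1, 0]
D(3):
  [0, 8, 3]
  [-11, 0, -5]
  [-9, -1, 0]
Answer: C*[2][3] = -5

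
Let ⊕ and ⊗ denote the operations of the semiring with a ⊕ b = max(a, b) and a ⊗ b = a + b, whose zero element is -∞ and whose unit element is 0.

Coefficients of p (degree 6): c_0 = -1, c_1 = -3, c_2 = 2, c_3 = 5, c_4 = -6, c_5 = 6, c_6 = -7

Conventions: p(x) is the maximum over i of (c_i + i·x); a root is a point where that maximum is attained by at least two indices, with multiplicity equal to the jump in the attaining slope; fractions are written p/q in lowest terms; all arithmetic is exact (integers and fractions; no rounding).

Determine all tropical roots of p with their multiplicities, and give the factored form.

hull edge (i=0, c=-1) to (i=3, c=5): slope 2, span 3
hull edge (i=3, c=5) to (i=5, c=6): slope 1/2, span 2
hull edge (i=5, c=6) to (i=6, c=-7): slope -13, span 1
Factored form: p(x) = -7 ⊗ (x ⊕ (-2)) ⊗ (x ⊕ (-2)) ⊗ (x ⊕ (-2)) ⊗ (x ⊕ (-1/2)) ⊗ (x ⊕ (-1/2)) ⊗ (x ⊕ 13)
Answer: roots = -2 (mult 3), -1/2 (mult 2), 13 (mult 1)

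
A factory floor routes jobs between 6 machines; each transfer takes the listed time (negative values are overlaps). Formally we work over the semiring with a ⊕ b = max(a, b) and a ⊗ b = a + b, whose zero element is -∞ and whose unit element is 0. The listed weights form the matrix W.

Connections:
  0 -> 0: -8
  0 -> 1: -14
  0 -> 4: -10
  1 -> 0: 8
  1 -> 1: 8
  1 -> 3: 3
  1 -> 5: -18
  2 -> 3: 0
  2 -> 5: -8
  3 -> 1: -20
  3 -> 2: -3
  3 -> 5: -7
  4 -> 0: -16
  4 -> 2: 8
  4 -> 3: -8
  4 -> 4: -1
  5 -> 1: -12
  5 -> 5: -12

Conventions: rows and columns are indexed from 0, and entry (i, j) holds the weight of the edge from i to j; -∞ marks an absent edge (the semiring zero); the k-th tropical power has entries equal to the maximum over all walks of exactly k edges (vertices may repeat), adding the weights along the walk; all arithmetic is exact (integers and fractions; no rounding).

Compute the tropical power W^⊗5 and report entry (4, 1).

W^⊗2:
  [-6, -6, -2, -11, -11, -32]
  [16, 16, 0, 11, -2, -4]
  [-∞, -20, -3, -∞, -∞, -7]
  [-12, -12, -∞, -3, -∞, -11]
  [-17, -28, 7, 8, -2, 0]
  [-4, -4, -∞, -9, -∞, -24]
W^⊗3:
  [2, 2, -3, -2, -12, -10]
  [24, 24, 8, 19, 6, 4]
  [-12, -12, -∞, -3, -∞, -11]
  [-4, -4, -6, -9, -22, -10]
  [-18, -12, 6, 7, -3, 1]
  [4, 4, -12, -1, -14, -16]
W^⊗4:
  [10, 10, -4, 5, -8, -9]
  [32, 32, 16, 27, 14, 12]
  [-4, -4, -6, -9, -22, -10]
  [4, 4, -12, -1, -14, -14]
  [-4, -4, 5, 6, -4, 0]
  [12, 12, -4, 7, -6, -8]
W^⊗5:
  [18, 18, 2, 13, 0, -2]
  [40, 40, 24, 35, 22, 20]
  [4, 4, -12, -1, -14, -14]
  [12, 12, -4, 7, -6, -8]
  [4, 4, 4, 5, -5, -1]
  [20, 20, 4, 15, 2, 0]
Key observation: the optimum is the walk 4->2->3->1->1->1, with weight 8 + 0 + (-20) + 8 + 8 = 4.
Optimal value attained by: walk 4->2->3->1->1->1.
Answer: (W^⊗5)[4][1] = 4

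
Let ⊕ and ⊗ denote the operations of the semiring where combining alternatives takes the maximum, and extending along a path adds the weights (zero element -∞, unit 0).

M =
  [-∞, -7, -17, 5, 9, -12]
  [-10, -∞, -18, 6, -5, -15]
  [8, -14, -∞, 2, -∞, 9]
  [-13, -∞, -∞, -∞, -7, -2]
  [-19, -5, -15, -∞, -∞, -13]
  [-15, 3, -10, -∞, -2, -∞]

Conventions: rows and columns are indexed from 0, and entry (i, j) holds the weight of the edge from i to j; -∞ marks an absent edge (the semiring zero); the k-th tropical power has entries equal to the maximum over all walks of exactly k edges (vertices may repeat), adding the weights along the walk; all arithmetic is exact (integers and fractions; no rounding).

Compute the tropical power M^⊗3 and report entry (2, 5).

M^⊗2:
  [-8, 4, -6, -1, -2, 3]
  [-7, -10, -20, -5, -1, 4]
  [-6, 12, -1, 13, 17, 0]
  [-17, 1, -12, -8, -4, -20]
  [-7, -10, -23, 1, -10, -6]
  [-2, -7, -15, 9, -2, -1]
M^⊗3:
  [2, 6, -7, 10, 1, 3]
  [-11, 7, -6, -2, 2, -7]
  [7, 12, 2, 18, 7, 11]
  [-4, -9, -17, 7, -4, -3]
  [-12, -3, -16, -2, 2, -1]
  [-4, 2, -11, 3, 7, 7]
Key observation: the optimum is the walk 2->0->3->5, with weight 8 + 5 + (-2) = 11.
Optimal value attained by: walk 2->0->3->5.
Answer: (M^⊗3)[2][5] = 11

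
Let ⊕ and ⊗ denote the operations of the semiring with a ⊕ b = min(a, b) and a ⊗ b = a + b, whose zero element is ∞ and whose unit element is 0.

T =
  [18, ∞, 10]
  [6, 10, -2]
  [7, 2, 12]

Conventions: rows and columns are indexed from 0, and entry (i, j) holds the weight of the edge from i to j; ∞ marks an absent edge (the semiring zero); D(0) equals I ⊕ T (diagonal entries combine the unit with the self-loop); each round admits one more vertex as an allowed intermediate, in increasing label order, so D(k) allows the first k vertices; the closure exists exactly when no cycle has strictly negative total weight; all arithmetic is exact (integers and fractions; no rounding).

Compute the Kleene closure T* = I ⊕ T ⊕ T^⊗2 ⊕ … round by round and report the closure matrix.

D(0):
  [0, ∞, 10]
  [6, 0, -2]
  [7, 2, 0]
D(1):
  [0, ∞, 10]
  [6, 0, -2]
  [7, 2, 0]
D(2):
  [0, ∞, 10]
  [6, 0, -2]
  [7, 2, 0]
D(3):
  [0, 12, 10]
  [5, 0, -2]
  [7, 2, 0]
Answer: T* = [[0, 12, 10], [5, 0, -2], [7, 2, 0]]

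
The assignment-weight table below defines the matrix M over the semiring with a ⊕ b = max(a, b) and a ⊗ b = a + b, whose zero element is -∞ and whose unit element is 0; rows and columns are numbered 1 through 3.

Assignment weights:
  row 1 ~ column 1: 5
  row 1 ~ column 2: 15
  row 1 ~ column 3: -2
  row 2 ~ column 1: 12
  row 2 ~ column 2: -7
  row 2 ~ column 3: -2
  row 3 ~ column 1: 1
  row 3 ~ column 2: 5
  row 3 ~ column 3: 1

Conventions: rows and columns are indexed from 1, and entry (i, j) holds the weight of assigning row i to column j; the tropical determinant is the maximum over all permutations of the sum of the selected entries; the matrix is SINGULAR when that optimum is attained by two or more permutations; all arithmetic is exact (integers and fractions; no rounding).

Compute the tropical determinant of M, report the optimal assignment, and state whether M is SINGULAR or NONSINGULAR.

σ = (1, 2, 3): 5 + (-7) + 1 = -1
σ = (1, 3, 2): 5 + (-2) + 5 = 8
σ = (2, 1, 3): 15 + 12 + 1 = 28
σ = (2, 3, 1): 15 + (-2) + 1 = 14
σ = (3, 1, 2): (-2) + 12 + 5 = 15
σ = (3, 2, 1): (-2) + (-7) + 1 = -8
Optimal value attained by: σ = (2, 1, 3).
Answer: det⊕(M) = 28; verdict: NONSINGULAR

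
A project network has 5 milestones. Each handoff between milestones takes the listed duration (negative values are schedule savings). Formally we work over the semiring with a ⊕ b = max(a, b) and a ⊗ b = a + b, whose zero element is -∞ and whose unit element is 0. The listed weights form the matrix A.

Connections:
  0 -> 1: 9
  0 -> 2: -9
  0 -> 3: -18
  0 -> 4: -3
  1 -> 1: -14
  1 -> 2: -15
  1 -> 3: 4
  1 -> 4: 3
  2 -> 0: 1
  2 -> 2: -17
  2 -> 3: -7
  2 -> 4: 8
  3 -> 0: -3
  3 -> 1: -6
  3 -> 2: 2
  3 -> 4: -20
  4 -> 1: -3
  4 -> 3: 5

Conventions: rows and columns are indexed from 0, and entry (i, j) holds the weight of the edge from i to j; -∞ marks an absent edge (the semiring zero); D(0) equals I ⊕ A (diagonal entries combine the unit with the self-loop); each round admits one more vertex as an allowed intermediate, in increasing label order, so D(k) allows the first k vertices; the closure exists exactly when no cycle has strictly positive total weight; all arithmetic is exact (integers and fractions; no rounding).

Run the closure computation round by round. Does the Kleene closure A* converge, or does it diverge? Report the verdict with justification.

D(0):
  [0, 9, -9, -18, -3]
  [-∞, 0, -15, 4, 3]
  [1, -∞, 0, -7, 8]
  [-3, -6, 2, 0, -20]
  [-∞, -3, -∞, 5, 0]
D(1):
  [0, 9, -9, -18, -3]
  [-∞, 0, -15, 4, 3]
  [1, 10, 0, -7, 8]
  [-3, 6, 2, 0, -6]
  [-∞, -3, -∞, 5, 0]
Detection: at round 2, diagonal entry (3, 3) turns strictly positive.
Key observation: the cycle 3->0->1->3 has total weight (-3) + 9 + 4, which is strictly positive.
Answer: DIVERGES — positive cycle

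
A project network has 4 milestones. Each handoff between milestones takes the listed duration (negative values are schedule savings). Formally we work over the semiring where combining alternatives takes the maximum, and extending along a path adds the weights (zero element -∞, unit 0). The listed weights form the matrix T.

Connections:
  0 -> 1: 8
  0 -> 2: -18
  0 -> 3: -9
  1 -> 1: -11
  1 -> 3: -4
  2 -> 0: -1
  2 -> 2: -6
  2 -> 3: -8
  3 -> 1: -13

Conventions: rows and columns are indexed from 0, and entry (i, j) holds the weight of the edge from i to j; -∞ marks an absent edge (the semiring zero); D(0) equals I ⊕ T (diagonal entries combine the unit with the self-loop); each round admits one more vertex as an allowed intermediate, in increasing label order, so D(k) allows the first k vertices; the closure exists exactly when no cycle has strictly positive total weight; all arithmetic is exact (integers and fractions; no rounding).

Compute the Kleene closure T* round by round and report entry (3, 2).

D(0):
  [0, 8, -18, -9]
  [-∞, 0, -∞, -4]
  [-1, -∞, 0, -8]
  [-∞, -13, -∞, 0]
D(1):
  [0, 8, -18, -9]
  [-∞, 0, -∞, -4]
  [-1, 7, 0, -8]
  [-∞, -13, -∞, 0]
D(2):
  [0, 8, -18, 4]
  [-∞, 0, -∞, -4]
  [-1, 7, 0, 3]
  [-∞, -13, -∞, 0]
D(3):
  [0, 8, -18, 4]
  [-∞, 0, -∞, -4]
  [-1, 7, 0, 3]
  [-∞, -13, -∞, 0]
D(4):
  [0, 8, -18, 4]
  [-∞, 0, -∞, -4]
  [-1, 7, 0, 3]
  [-∞, -13, -∞, 0]
Answer: T*[3][2] = -∞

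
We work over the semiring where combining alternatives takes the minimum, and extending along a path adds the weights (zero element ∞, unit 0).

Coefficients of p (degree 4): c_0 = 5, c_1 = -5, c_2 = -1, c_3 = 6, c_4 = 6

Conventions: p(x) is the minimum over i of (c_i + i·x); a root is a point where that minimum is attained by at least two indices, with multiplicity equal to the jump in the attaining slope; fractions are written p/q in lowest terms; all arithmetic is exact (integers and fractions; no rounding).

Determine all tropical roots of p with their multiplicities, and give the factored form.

hull edge (i=0, c=5) to (i=1, c=-5): slope -10, span 1
hull edge (i=1, c=-5) to (i=4, c=6): slope 11/3, span 3
Factored form: p(x) = 6 ⊗ (x ⊕ (-11/3)) ⊗ (x ⊕ (-11/3)) ⊗ (x ⊕ (-11/3)) ⊗ (x ⊕ 10)
Answer: roots = -11/3 (mult 3), 10 (mult 1)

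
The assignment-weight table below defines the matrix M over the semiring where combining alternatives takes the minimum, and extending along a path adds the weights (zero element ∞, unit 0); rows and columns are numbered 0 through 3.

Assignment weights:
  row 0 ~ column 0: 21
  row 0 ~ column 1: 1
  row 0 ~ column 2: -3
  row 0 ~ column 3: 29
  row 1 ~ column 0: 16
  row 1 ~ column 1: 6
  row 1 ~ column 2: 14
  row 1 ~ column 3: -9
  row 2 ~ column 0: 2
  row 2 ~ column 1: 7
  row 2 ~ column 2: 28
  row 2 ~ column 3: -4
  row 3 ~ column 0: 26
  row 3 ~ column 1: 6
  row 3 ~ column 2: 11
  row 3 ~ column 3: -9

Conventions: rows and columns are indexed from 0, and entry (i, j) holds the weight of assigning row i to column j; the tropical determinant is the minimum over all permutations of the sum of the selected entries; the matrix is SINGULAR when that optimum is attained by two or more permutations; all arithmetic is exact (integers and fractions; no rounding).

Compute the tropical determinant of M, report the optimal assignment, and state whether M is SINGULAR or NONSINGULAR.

σ = (0, 1, 2, 3): 21 + 6 + 28 + (-9) = 46
σ = (0, 1, 3, 2): 21 + 6 + (-4) + 11 = 34
σ = (0, 2, 1, 3): 21 + 14 + 7 + (-9) = 33
σ = (0, 2, 3, 1): 21 + 14 + (-4) + 6 = 37
σ = (0, 3, 1, 2): 21 + (-9) + 7 + 11 = 30
σ = (0, 3, 2, 1): 21 + (-9) + 28 + 6 = 46
σ = (1, 0, 2, 3): 1 + 16 + 28 + (-9) = 36
σ = (1, 0, 3, 2): 1 + 16 + (-4) + 11 = 24
σ = (1, 2, 0, 3): 1 + 14 + 2 + (-9) = 8
σ = (1, 2, 3, 0): 1 + 14 + (-4) + 26 = 37
σ = (1, 3, 0, 2): 1 + (-9) + 2 + 11 = 5
σ = (1, 3, 2, 0): 1 + (-9) + 28 + 26 = 46
σ = (2, 0, 1, 3): (-3) + 16 + 7 + (-9) = 11
σ = (2, 0, 3, 1): (-3) + 16 + (-4) + 6 = 15
σ = (2, 1, 0, 3): (-3) + 6 + 2 + (-9) = -4
σ = (2, 1, 3, 0): (-3) + 6 + (-4) + 26 = 25
σ = (2, 3, 0, 1): (-3) + (-9) + 2 + 6 = -4
σ = (2, 3, 1, 0): (-3) + (-9) + 7 + 26 = 21
σ = (3, 0, 1, 2): 29 + 16 + 7 + 11 = 63
σ = (3, 0, 2, 1): 29 + 16 + 28 + 6 = 79
σ = (3, 1, 0, 2): 29 + 6 + 2 + 11 = 48
σ = (3, 1, 2, 0): 29 + 6 + 28 + 26 = 89
σ = (3, 2, 0, 1): 29 + 14 + 2 + 6 = 51
σ = (3, 2, 1, 0): 29 + 14 + 7 + 26 = 76
Optimal value attained by: σ = (2, 1, 0, 3).
Answer: det⊕(M) = -4; verdict: SINGULAR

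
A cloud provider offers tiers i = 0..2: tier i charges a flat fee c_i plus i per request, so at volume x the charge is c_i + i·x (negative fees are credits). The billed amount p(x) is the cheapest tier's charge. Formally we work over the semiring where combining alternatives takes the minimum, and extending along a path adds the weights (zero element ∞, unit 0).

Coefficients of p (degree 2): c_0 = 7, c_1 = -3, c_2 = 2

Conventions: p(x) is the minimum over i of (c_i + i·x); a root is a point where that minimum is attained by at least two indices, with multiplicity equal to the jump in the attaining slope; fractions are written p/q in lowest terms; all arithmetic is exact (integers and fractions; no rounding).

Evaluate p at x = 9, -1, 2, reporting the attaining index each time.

p(9) = min(7+0·9=7, -3+1·9=6, 2+2·9=20) = 6 (attained by i=1)
p(-1) = min(7+0·(-1)=7, -3+1·(-1)=-4, 2+2·(-1)=0) = -4 (attained by i=1)
p(2) = min(7+0·2=7, -3+1·2=-1, 2+2·2=6) = -1 (attained by i=1)
Answer: p(9) = 6; p(-1) = -4; p(2) = -1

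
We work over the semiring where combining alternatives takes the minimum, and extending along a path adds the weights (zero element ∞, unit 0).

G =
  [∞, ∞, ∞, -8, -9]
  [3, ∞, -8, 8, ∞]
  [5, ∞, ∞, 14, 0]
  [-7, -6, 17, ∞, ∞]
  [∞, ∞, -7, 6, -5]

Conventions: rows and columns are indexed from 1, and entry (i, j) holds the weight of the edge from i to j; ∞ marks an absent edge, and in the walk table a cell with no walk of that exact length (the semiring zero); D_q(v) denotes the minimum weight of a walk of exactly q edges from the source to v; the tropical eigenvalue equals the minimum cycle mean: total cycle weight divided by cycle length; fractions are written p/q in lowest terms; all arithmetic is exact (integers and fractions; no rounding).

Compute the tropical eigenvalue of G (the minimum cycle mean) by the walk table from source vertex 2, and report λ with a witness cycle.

q=0: [∞, 0, ∞, ∞, ∞]
q=1: [3, ∞, -8, 8, ∞]
q=2: [-3, 2, 25, -5, -8]
q=3: [-12, -11, -15, -11, -13]
q=4: [-18, -17, -20, -20, -21]
q=5: [-27, -26, -28, -26, -27]
Optimal cycle mean attained by: cycle 1->4->1, total (-8) + (-7), length 2.
Answer: λ = -15/2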